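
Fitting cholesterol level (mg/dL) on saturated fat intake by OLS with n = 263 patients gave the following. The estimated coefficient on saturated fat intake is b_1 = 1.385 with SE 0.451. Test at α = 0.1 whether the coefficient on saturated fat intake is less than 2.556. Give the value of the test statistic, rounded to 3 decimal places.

t = -2.596

H₀: β₁ = 2.556 vs H₁: β₁ < 2.556.
t = (b_1 − β₁⁰)/SE = (1.385 − 2.556) / 0.451 = -2.596.
df = n − 2 = 263 − 2 = 261.
One-sided p ≈ 0.0050, which is < 0.1, so reject H₀.
There is evidence that the true slope on saturated fat intake is below 2.556 mg/dL per unit.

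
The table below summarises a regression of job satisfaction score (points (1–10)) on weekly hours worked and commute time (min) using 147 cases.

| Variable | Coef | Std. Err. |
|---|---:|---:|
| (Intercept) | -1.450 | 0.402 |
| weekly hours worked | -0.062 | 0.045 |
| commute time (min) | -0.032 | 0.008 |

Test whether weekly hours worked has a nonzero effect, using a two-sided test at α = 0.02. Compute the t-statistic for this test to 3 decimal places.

t = -1.378

Read off: b = -0.062, SE = 0.045 for weekly hours worked.
H₀: β₁ = 0 vs H₁: β₁ ≠ 0.
t = -0.062 / 0.045 = -1.378.
df = n − k − 1 = 147 − 2 − 1 = 144.
Two-sided p ≈ 0.1704, which is ≥ 0.02, so fail to reject H₀.
The data do not give significant evidence of an association between weekly hours worked and job satisfaction score, after adjusting for the other predictors.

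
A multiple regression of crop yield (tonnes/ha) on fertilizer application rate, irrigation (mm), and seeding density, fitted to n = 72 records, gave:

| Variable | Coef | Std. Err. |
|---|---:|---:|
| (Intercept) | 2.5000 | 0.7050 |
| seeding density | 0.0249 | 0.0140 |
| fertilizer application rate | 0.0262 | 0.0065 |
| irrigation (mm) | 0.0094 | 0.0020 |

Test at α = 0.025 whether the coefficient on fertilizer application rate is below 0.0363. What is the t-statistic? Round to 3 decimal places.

Read off: b = 0.0262, SE = 0.0065 for fertilizer application rate.
H₀: β₁ = 0.0363 vs H₁: β₁ < 0.0363.
t = (0.0262 − 0.0363) / 0.0065 = -1.554.
df = n − k − 1 = 72 − 3 − 1 = 68.
One-sided p ≈ 0.0624, which is ≥ 0.025, so fail to reject H₀.
The data do not give significant evidence that the true slope on fertilizer application rate is below 0.0363 tonnes/ha per unit, holding the other predictors fixed.

t = -1.554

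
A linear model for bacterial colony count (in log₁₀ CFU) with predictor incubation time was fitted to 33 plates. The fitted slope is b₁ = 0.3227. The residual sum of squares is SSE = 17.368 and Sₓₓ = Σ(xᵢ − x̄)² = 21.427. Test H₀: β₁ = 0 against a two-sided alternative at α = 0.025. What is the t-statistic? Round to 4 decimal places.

t = 1.9957

MSE = SSE/(n − 2) = 17.368/31 = 0.560258.
SE(b₁) = √(MSE/Sₓₓ) = √(0.560258/21.427) = 0.161701.
t = 0.3227 / 0.161701 = 1.9957.
df = n − 2 = 31.
Two-sided p ≈ 0.0548, which is ≥ 0.025, so fail to reject H₀.
The data do not give significant evidence of an association between incubation time and bacterial colony count.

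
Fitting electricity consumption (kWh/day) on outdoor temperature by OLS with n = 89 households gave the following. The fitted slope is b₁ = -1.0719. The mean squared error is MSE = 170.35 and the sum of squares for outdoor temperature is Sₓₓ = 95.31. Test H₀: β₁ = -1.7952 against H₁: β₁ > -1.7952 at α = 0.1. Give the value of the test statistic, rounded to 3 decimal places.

t = 0.541

SE(b₁) = √(MSE/Sₓₓ) = √(170.35/95.31) = 1.33691.
t = (-1.0719 − (-1.7952)) / 1.33691 = 0.541.
df = n − 2 = 87.
One-sided p ≈ 0.2949, which is ≥ 0.1, so fail to reject H₀.
The data do not give significant evidence that the true slope on outdoor temperature exceeds -1.7952 kWh/day per unit.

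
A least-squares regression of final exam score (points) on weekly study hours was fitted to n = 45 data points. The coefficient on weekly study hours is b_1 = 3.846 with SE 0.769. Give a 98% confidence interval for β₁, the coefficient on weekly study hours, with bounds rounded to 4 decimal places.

df = n − 2 = 45 − 2 = 43.
t* = t_{0.01, 43} = 2.41625.
Margin = t* × SE = 2.41625 × 0.769 = 1.858096.
CI: 3.846 ± 1.858096 → (1.9879, 5.7041).
With 98% confidence, each one-unit increase in weekly study hours is associated with a change of between 1.9879 and 5.7041 points in final exam score.

(1.9879, 5.7041)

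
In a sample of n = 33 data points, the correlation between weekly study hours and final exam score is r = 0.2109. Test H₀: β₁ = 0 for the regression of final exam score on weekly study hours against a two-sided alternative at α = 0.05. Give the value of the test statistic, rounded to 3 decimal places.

t = r·√(n − 2)/√(1 − r²) = 0.2109·√31/√0.955521 = 1.201.
df = n − 2 = 31.
Two-sided p ≈ 0.2387, which is ≥ 0.05, so fail to reject H₀.
The data do not give significant evidence of a linear association between weekly study hours and final exam score.

t = 1.201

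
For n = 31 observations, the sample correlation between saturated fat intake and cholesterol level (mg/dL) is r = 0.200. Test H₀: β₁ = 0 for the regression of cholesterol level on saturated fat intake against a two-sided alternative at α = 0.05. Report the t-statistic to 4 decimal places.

t = r·√(n − 2)/√(1 − r²) = 0.200·√29/√0.96 = 1.0992.
df = n − 2 = 29.
Two-sided p ≈ 0.2807, which is ≥ 0.05, so fail to reject H₀.
The data do not give significant evidence of a linear association between saturated fat intake and cholesterol level.

t = 1.0992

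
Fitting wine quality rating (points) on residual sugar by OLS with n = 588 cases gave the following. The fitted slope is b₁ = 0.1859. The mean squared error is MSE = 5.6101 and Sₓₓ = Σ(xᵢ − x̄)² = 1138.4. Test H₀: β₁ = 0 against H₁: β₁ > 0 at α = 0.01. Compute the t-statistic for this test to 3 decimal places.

SE(b₁) = √(MSE/Sₓₓ) = √(5.6101/1138.4) = 0.0702001.
t = 0.1859 / 0.0702001 = 2.648.
df = n − 2 = 586.
One-sided p ≈ 0.0042, which is < 0.01, so reject H₀.
There is evidence that the true slope on residual sugar is positive.

t = 2.648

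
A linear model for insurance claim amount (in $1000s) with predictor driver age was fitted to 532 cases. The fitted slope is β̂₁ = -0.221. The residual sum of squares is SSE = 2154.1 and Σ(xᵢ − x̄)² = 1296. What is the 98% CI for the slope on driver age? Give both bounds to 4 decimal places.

(-0.3517, -0.0903)

MSE = SSE/(n − 2) = 2154.1/530 = 4.06434.
SE(β̂₁) = √(MSE/Sₓₓ) = √(4.06434/1296) = 0.0560006.
df = n − 2 = 530.
t* = t_{0.01, 530} = 2.333404.
Margin = t* × SE = 2.333404 × 0.0560006 = 0.130672.
CI: -0.221 ± 0.130672 → (-0.3517, -0.0903).
With 98% confidence, each one-unit increase in driver age is associated with a change of between -0.3517 and -0.0903 $1000s in insurance claim amount.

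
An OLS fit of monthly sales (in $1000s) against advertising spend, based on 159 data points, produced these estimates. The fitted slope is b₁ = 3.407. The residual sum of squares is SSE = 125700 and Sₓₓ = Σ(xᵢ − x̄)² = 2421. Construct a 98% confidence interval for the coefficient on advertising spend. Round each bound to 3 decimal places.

MSE = SSE/(n − 2) = 125700/157 = 800.637.
SE(b₁) = √(MSE/Sₓₓ) = √(800.637/2421) = 0.57507.
df = n − 2 = 157.
t* = t_{0.01, 157} = 2.350334.
Margin = t* × SE = 2.350334 × 0.57507 = 1.35161.
CI: 3.407 ± 1.35161 → (2.055, 4.759).
With 98% confidence, each one-unit increase in advertising spend is associated with a change of between 2.055 and 4.759 $1000s in monthly sales.

(2.055, 4.759)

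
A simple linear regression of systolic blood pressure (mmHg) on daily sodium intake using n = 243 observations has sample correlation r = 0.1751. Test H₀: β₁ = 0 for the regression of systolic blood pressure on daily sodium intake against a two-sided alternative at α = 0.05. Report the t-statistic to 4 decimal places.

t = r·√(n − 2)/√(1 − r²) = 0.1751·√241/√0.96934 = 2.7609.
df = n − 2 = 241.
Two-sided p ≈ 0.0062, which is < 0.05, so reject H₀.
There is evidence of a linear association between daily sodium intake and systolic blood pressure.

t = 2.7609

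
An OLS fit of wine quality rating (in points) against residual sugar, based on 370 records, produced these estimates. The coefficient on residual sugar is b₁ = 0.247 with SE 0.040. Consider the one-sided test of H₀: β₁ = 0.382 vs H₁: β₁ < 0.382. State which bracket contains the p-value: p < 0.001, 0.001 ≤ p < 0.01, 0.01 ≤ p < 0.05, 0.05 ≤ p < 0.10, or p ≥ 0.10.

p < 0.001

t = (0.247 − 0.382) / 0.040 = -3.375.
df = n − 2 = 370 − 2 = 368.
One-sided p = P(T_{368} < t) ≈ 0.0004.
So p < 0.001.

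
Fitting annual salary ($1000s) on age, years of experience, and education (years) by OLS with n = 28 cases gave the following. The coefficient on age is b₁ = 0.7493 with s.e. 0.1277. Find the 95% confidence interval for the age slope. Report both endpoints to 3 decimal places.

(0.486, 1.013)

df = n − k − 1 = 28 − 3 − 1 = 24.
t* = t_{0.025, 24} = 2.063899.
Margin = t* × SE = 2.063899 × 0.1277 = 0.26356.
CI: 0.7493 ± 0.26356 → (0.486, 1.013).
With 95% confidence, each one-unit increase in age is associated with a change of between 0.486 and 1.013 $1000s in annual salary, holding the other predictors fixed.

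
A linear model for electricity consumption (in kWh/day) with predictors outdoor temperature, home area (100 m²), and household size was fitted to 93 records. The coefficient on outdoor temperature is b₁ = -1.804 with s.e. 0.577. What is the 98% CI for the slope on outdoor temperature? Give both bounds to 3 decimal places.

df = n − k − 1 = 93 − 3 − 1 = 89.
t* = t_{0.01, 89} = 2.368979.
Margin = t* × SE = 2.368979 × 0.577 = 1.36690.
CI: -1.804 ± 1.36690 → (-3.171, -0.437).
With 98% confidence, each one-unit increase in outdoor temperature is associated with a change of between -3.171 and -0.437 kWh/day in electricity consumption, holding the other predictors fixed.

(-3.171, -0.437)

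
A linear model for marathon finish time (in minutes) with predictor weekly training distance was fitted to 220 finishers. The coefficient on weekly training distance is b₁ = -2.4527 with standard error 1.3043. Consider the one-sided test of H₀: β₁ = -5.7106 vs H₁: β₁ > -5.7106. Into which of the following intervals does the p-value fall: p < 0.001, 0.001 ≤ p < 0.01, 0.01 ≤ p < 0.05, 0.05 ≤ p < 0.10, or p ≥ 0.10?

0.001 ≤ p < 0.01

t = (-2.4527 − (-5.7106)) / 1.3043 = 2.498.
df = n − 2 = 220 − 2 = 218.
One-sided p = P(T_{218} > t) ≈ 0.0066.
So 0.001 ≤ p < 0.01.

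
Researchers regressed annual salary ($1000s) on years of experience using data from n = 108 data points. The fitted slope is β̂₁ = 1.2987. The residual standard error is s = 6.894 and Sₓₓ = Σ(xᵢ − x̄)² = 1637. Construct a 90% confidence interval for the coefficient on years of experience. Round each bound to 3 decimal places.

(1.016, 1.581)

SE(β̂₁) = s/√Sₓₓ = 6.894/√1637 = 0.170391.
df = n − 2 = 106.
t* = t_{0.05, 106} = 1.659356.
Margin = t* × SE = 1.659356 × 0.170391 = 0.28274.
CI: 1.2987 ± 0.28274 → (1.016, 1.581).
With 90% confidence, each one-unit increase in years of experience is associated with a change of between 1.016 and 1.581 $1000s in annual salary.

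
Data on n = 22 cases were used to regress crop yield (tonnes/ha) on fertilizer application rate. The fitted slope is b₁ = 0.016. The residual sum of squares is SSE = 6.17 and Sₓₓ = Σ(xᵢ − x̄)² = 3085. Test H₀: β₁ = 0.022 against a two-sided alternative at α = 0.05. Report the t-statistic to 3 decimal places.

MSE = SSE/(n − 2) = 6.17/20 = 0.3085.
SE(b₁) = √(MSE/Sₓₓ) = √(0.3085/3085) = 0.01.
t = (0.016 − 0.022) / 0.01 = -0.600.
df = n − 2 = 20.
Two-sided p ≈ 0.5552, which is ≥ 0.05, so fail to reject H₀.
The data are consistent with a true slope of 0.022 tonnes/ha per unit of fertilizer application rate.

t = -0.600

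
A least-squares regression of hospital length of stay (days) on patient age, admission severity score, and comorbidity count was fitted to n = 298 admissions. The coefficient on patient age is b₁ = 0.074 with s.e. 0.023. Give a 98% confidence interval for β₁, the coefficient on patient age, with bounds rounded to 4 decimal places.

(0.0202, 0.1278)

df = n − k − 1 = 298 − 3 − 1 = 294.
t* = t_{0.01, 294} = 2.339098.
Margin = t* × SE = 2.339098 × 0.023 = 0.053799.
CI: 0.074 ± 0.053799 → (0.0202, 0.1278).
With 98% confidence, each one-unit increase in patient age is associated with a change of between 0.0202 and 0.1278 days in hospital length of stay, holding the other predictors fixed.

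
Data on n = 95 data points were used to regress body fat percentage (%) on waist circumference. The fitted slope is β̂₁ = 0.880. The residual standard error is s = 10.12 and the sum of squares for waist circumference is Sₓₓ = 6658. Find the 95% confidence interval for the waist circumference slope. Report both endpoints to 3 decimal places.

SE(β̂₁) = s/√Sₓₓ = 10.12/√6658 = 0.124025.
df = n − 2 = 93.
t* = t_{0.025, 93} = 1.985802.
Margin = t* × SE = 1.985802 × 0.124025 = 0.24629.
CI: 0.880 ± 0.24629 → (0.634, 1.126).
With 95% confidence, each one-unit increase in waist circumference is associated with a change of between 0.634 and 1.126 % in body fat percentage.

(0.634, 1.126)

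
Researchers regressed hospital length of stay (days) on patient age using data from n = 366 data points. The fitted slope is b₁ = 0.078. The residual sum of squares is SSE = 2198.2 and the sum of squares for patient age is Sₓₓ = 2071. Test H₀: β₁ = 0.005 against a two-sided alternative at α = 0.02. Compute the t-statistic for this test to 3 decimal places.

t = 1.352

MSE = SSE/(n − 2) = 2198.2/364 = 6.03901.
SE(b₁) = √(MSE/Sₓₓ) = √(6.03901/2071) = 0.0539999.
t = (0.078 − 0.005) / 0.0539999 = 1.352.
df = n − 2 = 364.
Two-sided p ≈ 0.1773, which is ≥ 0.02, so fail to reject H₀.
The data are consistent with a true slope of 0.005 days per unit of patient age.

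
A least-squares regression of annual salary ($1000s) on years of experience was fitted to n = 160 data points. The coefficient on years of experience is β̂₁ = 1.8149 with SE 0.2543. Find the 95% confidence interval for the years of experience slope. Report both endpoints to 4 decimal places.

(1.3126, 2.3172)

df = n − 2 = 160 − 2 = 158.
t* = t_{0.025, 158} = 1.975092.
Margin = t* × SE = 1.975092 × 0.2543 = 0.502266.
CI: 1.8149 ± 0.502266 → (1.3126, 2.3172).
With 95% confidence, each one-unit increase in years of experience is associated with a change of between 1.3126 and 2.3172 $1000s in annual salary.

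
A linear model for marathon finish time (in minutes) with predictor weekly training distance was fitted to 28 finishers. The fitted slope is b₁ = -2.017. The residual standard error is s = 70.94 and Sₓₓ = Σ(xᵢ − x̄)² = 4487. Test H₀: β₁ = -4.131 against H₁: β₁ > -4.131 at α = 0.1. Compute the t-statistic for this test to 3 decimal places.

t = 1.996

SE(b₁) = s/√Sₓₓ = 70.94/√4487 = 1.05904.
t = (-2.017 − (-4.131)) / 1.05904 = 1.996.
df = n − 2 = 26.
One-sided p ≈ 0.0282, which is < 0.1, so reject H₀.
There is evidence that the true slope on weekly training distance exceeds -4.131 minutes per unit.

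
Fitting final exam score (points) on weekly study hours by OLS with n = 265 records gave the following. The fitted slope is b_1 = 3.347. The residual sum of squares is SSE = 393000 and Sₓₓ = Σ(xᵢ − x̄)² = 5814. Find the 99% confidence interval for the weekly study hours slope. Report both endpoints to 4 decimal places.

MSE = SSE/(n − 2) = 393000/263 = 1494.3.
SE(b_1) = √(MSE/Sₓₓ) = √(1494.3/5814) = 0.506968.
df = n − 2 = 263.
t* = t_{0.005, 263} = 2.594652.
Margin = t* × SE = 2.594652 × 0.506968 = 1.315406.
CI: 3.347 ± 1.315406 → (2.0316, 4.6624).
With 99% confidence, each one-unit increase in weekly study hours is associated with a change of between 2.0316 and 4.6624 points in final exam score.

(2.0316, 4.6624)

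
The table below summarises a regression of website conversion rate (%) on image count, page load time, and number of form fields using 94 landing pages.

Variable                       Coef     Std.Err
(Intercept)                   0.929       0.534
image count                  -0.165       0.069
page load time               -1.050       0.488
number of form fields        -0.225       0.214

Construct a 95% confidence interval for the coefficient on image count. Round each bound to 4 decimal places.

(-0.3021, -0.0279)

Read off: b = -0.165, SE = 0.069 for image count.
df = n − k − 1 = 94 − 3 − 1 = 90.
t* = t_{0.025, 90} = 1.986675.
Margin = t* × SE = 1.986675 × 0.069 = 0.137081.
CI: -0.165 ± 0.137081 → (-0.3021, -0.0279).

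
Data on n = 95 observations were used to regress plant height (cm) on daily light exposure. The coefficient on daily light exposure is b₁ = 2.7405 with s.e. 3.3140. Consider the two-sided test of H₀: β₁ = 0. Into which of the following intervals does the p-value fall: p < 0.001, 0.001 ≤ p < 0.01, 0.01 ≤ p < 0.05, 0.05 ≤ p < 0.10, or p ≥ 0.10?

t = 2.7405 / 3.3140 = 0.827.
df = n − 2 = 95 − 2 = 93.
Two-sided p = 2·P(T_{93} > |t|) ≈ 0.4104.
So p ≥ 0.10.

p ≥ 0.10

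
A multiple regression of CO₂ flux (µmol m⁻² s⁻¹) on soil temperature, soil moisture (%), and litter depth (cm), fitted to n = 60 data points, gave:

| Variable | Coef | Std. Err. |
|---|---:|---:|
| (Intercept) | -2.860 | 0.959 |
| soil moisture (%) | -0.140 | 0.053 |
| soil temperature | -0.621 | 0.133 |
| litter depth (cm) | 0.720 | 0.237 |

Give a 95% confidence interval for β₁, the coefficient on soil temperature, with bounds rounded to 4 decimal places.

Read off: b = -0.621, SE = 0.133 for soil temperature.
df = n − k − 1 = 60 − 3 − 1 = 56.
t* = t_{0.025, 56} = 2.003241.
Margin = t* × SE = 2.003241 × 0.133 = 0.266431.
CI: -0.621 ± 0.266431 → (-0.8874, -0.3546).

(-0.8874, -0.3546)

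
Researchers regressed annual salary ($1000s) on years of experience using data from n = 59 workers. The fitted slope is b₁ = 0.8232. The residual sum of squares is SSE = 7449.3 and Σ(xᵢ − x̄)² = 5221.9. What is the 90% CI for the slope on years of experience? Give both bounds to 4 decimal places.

(0.5587, 1.0877)

MSE = SSE/(n − 2) = 7449.3/57 = 130.689.
SE(b₁) = √(MSE/Sₓₓ) = √(130.689/5221.9) = 0.1582.
df = n − 2 = 57.
t* = t_{0.05, 57} = 1.672029.
Margin = t* × SE = 1.672029 × 0.1582 = 0.264515.
CI: 0.8232 ± 0.264515 → (0.5587, 1.0877).
With 90% confidence, each one-unit increase in years of experience is associated with a change of between 0.5587 and 1.0877 $1000s in annual salary.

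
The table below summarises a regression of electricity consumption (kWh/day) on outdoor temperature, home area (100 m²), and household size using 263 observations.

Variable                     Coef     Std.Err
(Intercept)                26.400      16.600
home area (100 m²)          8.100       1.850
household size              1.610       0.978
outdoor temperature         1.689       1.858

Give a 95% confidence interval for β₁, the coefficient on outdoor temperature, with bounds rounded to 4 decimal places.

Read off: b = 1.689, SE = 1.858 for outdoor temperature.
df = n − k − 1 = 263 − 3 − 1 = 259.
t* = t_{0.025, 259} = 1.969166.
Margin = t* × SE = 1.969166 × 1.858 = 3.658710.
CI: 1.689 ± 3.658710 → (-1.9697, 5.3477).

(-1.9697, 5.3477)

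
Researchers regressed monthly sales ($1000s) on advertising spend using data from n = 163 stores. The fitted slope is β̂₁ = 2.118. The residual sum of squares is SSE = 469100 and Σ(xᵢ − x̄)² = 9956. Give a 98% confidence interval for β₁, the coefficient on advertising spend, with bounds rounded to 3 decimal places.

MSE = SSE/(n − 2) = 469100/161 = 2913.66.
SE(β̂₁) = √(MSE/Sₓₓ) = √(2913.66/9956) = 0.540975.
df = n − 2 = 161.
t* = t_{0.01, 161} = 2.349732.
Margin = t* × SE = 2.349732 × 0.540975 = 1.27115.
CI: 2.118 ± 1.27115 → (0.847, 3.389).
With 98% confidence, each one-unit increase in advertising spend is associated with a change of between 0.847 and 3.389 $1000s in monthly sales.

(0.847, 3.389)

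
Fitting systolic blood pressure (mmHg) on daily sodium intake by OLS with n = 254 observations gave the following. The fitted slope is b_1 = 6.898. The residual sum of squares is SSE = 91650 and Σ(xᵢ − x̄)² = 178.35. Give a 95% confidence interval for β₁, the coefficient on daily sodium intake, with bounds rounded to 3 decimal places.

MSE = SSE/(n − 2) = 91650/252 = 363.69.
SE(b_1) = √(MSE/Sₓₓ) = √(363.69/178.35) = 1.428.
df = n − 2 = 252.
t* = t_{0.025, 252} = 1.969422.
Margin = t* × SE = 1.969422 × 1.428 = 2.81234.
CI: 6.898 ± 2.81234 → (4.086, 9.710).
With 95% confidence, each one-unit increase in daily sodium intake is associated with a change of between 4.086 and 9.710 mmHg in systolic blood pressure.

(4.086, 9.710)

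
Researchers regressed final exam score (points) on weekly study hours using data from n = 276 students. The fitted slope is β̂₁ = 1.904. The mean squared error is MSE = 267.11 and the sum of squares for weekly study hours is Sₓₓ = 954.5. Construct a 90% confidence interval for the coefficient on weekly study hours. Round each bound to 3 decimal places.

(1.031, 2.777)

SE(β̂₁) = √(MSE/Sₓₓ) = √(267.11/954.5) = 0.529002.
df = n − 2 = 274.
t* = t_{0.05, 274} = 1.650434.
Margin = t* × SE = 1.650434 × 0.529002 = 0.87308.
CI: 1.904 ± 0.87308 → (1.031, 2.777).
With 90% confidence, each one-unit increase in weekly study hours is associated with a change of between 1.031 and 2.777 points in final exam score.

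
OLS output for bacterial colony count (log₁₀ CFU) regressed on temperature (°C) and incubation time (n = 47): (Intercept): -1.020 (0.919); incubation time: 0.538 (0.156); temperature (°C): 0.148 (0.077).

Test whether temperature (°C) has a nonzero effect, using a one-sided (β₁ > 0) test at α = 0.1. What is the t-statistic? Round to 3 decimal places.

Read off: b = 0.148, SE = 0.077 for temperature (°C).
H₀: β₁ = 0 vs H₁: β₁ > 0.
t = 0.148 / 0.077 = 1.922.
df = n − k − 1 = 47 − 2 − 1 = 44.
One-sided p ≈ 0.0305, which is < 0.1, so reject H₀.
There is evidence that the true slope on temperature (°C) is positive, holding the other predictors fixed.

t = 1.922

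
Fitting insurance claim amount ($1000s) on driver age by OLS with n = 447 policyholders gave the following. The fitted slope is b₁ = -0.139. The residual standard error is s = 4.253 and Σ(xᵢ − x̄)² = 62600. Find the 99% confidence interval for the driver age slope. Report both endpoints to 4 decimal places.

SE(b₁) = s/√Sₓₓ = 4.253/√62600 = 0.0169984.
df = n − 2 = 445.
t* = t_{0.005, 445} = 2.586922.
Margin = t* × SE = 2.586922 × 0.0169984 = 0.043974.
CI: -0.139 ± 0.043974 → (-0.1830, -0.0950).
With 99% confidence, each one-unit increase in driver age is associated with a change of between -0.1830 and -0.0950 $1000s in insurance claim amount.

(-0.1830, -0.0950)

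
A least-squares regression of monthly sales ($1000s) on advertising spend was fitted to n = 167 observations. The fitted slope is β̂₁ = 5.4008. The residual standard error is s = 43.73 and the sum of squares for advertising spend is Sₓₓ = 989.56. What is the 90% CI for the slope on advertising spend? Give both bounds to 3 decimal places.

SE(β̂₁) = s/√Sₓₓ = 43.73/√989.56 = 1.39014.
df = n − 2 = 165.
t* = t_{0.05, 165} = 1.654141.
Margin = t* × SE = 1.654141 × 1.39014 = 2.29949.
CI: 5.4008 ± 2.29949 → (3.101, 7.700).
With 90% confidence, each one-unit increase in advertising spend is associated with a change of between 3.101 and 7.700 $1000s in monthly sales.

(3.101, 7.700)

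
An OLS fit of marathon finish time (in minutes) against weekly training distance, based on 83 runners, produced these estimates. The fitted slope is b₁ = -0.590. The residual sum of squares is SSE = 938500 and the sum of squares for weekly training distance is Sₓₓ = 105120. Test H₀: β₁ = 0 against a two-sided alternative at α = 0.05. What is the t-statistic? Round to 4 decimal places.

MSE = SSE/(n − 2) = 938500/81 = 11586.4.
SE(b₁) = √(MSE/Sₓₓ) = √(11586.4/105120) = 0.331995.
t = -0.590 / 0.331995 = -1.7771.
df = n − 2 = 81.
Two-sided p ≈ 0.0793, which is ≥ 0.05, so fail to reject H₀.
The data do not give significant evidence of an association between weekly training distance and marathon finish time.

t = -1.7771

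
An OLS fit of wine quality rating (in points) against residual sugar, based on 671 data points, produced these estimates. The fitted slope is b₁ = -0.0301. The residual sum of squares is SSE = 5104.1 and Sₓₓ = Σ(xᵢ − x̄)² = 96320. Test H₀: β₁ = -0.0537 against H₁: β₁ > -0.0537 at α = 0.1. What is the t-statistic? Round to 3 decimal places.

t = 2.652

MSE = SSE/(n − 2) = 5104.1/669 = 7.62945.
SE(b₁) = √(MSE/Sₓₓ) = √(7.62945/96320) = 0.00889996.
t = (-0.0301 − (-0.0537)) / 0.00889996 = 2.652.
df = n − 2 = 669.
One-sided p ≈ 0.0041, which is < 0.1, so reject H₀.
There is evidence that the true slope on residual sugar exceeds -0.0537 points per unit.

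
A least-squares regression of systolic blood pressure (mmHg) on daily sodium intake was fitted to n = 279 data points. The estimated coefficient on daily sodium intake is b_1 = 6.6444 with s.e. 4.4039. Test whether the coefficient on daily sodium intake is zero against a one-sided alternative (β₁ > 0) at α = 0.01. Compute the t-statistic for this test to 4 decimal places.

t = 1.5088

H₀: β₁ = 0 vs H₁: β₁ > 0.
t = (b_1 − β₁⁰)/SE = 6.6444 / 4.4039 = 1.5088.
df = n − 2 = 279 − 2 = 277.
One-sided p ≈ 0.0663, which is ≥ 0.01, so fail to reject H₀.
The data do not give significant evidence that the true slope on daily sodium intake is positive.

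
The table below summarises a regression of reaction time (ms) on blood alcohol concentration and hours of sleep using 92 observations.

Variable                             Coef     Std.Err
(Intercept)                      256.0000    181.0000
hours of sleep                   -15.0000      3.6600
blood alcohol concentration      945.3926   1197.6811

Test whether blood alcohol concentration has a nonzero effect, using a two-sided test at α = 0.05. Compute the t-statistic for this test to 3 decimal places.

t = 0.789

Read off: b = 945.3926, SE = 1197.6811 for blood alcohol concentration.
H₀: β₁ = 0 vs H₁: β₁ ≠ 0.
t = 945.3926 / 1197.6811 = 0.789.
df = n − k − 1 = 92 − 2 − 1 = 89.
Two-sided p ≈ 0.4320, which is ≥ 0.05, so fail to reject H₀.
The data do not give significant evidence of an association between blood alcohol concentration and reaction time, after adjusting for the other predictors.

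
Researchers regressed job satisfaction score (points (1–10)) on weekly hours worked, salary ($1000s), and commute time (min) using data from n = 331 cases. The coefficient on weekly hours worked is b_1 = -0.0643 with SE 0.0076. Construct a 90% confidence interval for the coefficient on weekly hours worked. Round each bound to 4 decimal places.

df = n − k − 1 = 331 − 3 − 1 = 327.
t* = t_{0.05, 327} = 1.649527.
Margin = t* × SE = 1.649527 × 0.0076 = 0.012536.
CI: -0.0643 ± 0.012536 → (-0.0768, -0.0518).
With 90% confidence, each one-unit increase in weekly hours worked is associated with a change of between -0.0768 and -0.0518 points (1–10) in job satisfaction score, holding the other predictors fixed.

(-0.0768, -0.0518)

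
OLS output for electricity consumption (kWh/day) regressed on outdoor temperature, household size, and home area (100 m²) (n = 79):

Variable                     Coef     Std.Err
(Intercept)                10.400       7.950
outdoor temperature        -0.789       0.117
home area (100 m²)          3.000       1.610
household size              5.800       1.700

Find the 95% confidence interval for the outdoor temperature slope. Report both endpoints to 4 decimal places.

(-1.0221, -0.5559)

Read off: b = -0.789, SE = 0.117 for outdoor temperature.
df = n − k − 1 = 79 − 3 − 1 = 75.
t* = t_{0.025, 75} = 1.992102.
Margin = t* × SE = 1.992102 × 0.117 = 0.233076.
CI: -0.789 ± 0.233076 → (-1.0221, -0.5559).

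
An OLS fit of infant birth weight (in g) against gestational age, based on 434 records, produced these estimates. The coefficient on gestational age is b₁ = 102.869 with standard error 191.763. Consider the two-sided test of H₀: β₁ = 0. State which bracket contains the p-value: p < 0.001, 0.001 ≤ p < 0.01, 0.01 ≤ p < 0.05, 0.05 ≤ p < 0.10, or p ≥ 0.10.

p ≥ 0.10

t = 102.869 / 191.763 = 0.536.
df = n − 2 = 434 − 2 = 432.
Two-sided p = 2·P(T_{432} > |t|) ≈ 0.5919.
So p ≥ 0.10.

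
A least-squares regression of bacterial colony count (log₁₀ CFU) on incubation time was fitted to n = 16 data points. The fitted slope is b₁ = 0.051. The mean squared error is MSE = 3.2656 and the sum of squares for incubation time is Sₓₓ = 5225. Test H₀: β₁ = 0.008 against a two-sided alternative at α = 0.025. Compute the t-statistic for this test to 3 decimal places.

SE(b₁) = √(MSE/Sₓₓ) = √(3.2656/5225) = 0.0249999.
t = (0.051 − 0.008) / 0.0249999 = 1.720.
df = n − 2 = 14.
Two-sided p ≈ 0.1074, which is ≥ 0.025, so fail to reject H₀.
The data are consistent with a true slope of 0.008 log₁₀ CFU per unit of incubation time.

t = 1.720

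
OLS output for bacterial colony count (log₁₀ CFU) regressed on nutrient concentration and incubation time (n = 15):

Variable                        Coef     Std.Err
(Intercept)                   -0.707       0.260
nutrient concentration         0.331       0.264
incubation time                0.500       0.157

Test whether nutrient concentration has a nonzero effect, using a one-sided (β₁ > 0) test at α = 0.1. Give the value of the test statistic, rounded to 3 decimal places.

t = 1.254

Read off: b = 0.331, SE = 0.264 for nutrient concentration.
H₀: β₁ = 0 vs H₁: β₁ > 0.
t = 0.331 / 0.264 = 1.254.
df = n − k − 1 = 15 − 2 − 1 = 12.
One-sided p ≈ 0.1169, which is ≥ 0.1, so fail to reject H₀.
The data do not give significant evidence that the true slope on nutrient concentration is positive, holding the other predictors fixed.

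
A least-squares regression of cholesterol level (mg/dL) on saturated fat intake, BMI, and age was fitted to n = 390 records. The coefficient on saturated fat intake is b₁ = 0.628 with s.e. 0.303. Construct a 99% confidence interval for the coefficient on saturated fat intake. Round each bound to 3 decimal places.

(-0.156, 1.412)

df = n − k − 1 = 390 − 3 − 1 = 386.
t* = t_{0.005, 386} = 2.588626.
Margin = t* × SE = 2.588626 × 0.303 = 0.78435.
CI: 0.628 ± 0.78435 → (-0.156, 1.412).
With 99% confidence, each one-unit increase in saturated fat intake is associated with a change of between -0.156 and 1.412 mg/dL in cholesterol level, holding the other predictors fixed.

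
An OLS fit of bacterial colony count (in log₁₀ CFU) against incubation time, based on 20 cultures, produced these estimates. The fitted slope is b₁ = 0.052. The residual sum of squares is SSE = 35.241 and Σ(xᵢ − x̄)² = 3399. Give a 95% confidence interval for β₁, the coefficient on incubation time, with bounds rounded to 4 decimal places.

MSE = SSE/(n − 2) = 35.241/18 = 1.95783.
SE(b₁) = √(MSE/Sₓₓ) = √(1.95783/3399) = 0.0240001.
df = n − 2 = 18.
t* = t_{0.025, 18} = 2.100922.
Margin = t* × SE = 2.100922 × 0.0240001 = 0.050422.
CI: 0.052 ± 0.050422 → (0.0016, 0.1024).
With 95% confidence, each one-unit increase in incubation time is associated with a change of between 0.0016 and 0.1024 log₁₀ CFU in bacterial colony count.

(0.0016, 0.1024)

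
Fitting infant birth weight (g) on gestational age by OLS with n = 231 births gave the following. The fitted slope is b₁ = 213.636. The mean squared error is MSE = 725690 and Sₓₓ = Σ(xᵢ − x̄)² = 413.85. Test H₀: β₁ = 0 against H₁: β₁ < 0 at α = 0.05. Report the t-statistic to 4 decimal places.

t = 5.1018

SE(b₁) = √(MSE/Sₓₓ) = √(725690/413.85) = 41.8749.
t = 213.636 / 41.8749 = 5.1018.
df = n − 2 = 229.
One-sided p ≈ 1.0000, which is ≥ 0.05, so fail to reject H₀.
The data do not give significant evidence that the true slope on gestational age is negative.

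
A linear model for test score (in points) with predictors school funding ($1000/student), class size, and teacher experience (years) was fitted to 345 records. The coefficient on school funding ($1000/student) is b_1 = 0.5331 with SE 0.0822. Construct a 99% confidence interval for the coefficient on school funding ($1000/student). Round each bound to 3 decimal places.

df = n − k − 1 = 345 − 3 − 1 = 341.
t* = t_{0.005, 341} = 2.590324.
Margin = t* × SE = 2.590324 × 0.0822 = 0.21292.
CI: 0.5331 ± 0.21292 → (0.320, 0.746).
With 99% confidence, each one-unit increase in school funding ($1000/student) is associated with a change of between 0.320 and 0.746 points in test score, holding the other predictors fixed.

(0.320, 0.746)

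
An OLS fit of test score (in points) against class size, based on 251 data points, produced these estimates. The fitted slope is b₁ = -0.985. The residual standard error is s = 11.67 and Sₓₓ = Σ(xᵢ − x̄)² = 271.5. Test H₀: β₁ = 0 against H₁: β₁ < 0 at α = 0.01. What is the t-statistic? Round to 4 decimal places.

SE(b₁) = s/√Sₓₓ = 11.67/√271.5 = 0.708249.
t = -0.985 / 0.708249 = -1.3908.
df = n − 2 = 249.
One-sided p ≈ 0.0828, which is ≥ 0.01, so fail to reject H₀.
The data do not give significant evidence that the true slope on class size is negative.

t = -1.3908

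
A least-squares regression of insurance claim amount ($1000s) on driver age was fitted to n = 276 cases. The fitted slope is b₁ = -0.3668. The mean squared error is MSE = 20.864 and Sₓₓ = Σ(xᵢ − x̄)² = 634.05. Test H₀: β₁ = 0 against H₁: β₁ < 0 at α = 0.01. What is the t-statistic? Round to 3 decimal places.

t = -2.022

SE(b₁) = √(MSE/Sₓₓ) = √(20.864/634.05) = 0.1814.
t = -0.3668 / 0.1814 = -2.022.
df = n − 2 = 274.
One-sided p ≈ 0.0221, which is ≥ 0.01, so fail to reject H₀.
The data do not give significant evidence that the true slope on driver age is negative.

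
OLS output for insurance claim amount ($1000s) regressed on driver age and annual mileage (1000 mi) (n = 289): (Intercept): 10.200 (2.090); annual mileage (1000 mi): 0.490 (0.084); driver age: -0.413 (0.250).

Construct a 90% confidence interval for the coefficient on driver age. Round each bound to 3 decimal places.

Read off: b = -0.413, SE = 0.250 for driver age.
df = n − k − 1 = 289 − 2 − 1 = 286.
t* = t_{0.05, 286} = 1.650199.
Margin = t* × SE = 1.650199 × 0.250 = 0.41255.
CI: -0.413 ± 0.41255 → (-0.826, 0.000).

(-0.826, 0.000)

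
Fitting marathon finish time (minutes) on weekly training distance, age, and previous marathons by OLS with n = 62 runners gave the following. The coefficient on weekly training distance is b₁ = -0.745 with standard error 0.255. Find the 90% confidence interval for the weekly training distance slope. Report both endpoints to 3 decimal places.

df = n − k − 1 = 62 − 3 − 1 = 58.
t* = t_{0.05, 58} = 1.671553.
Margin = t* × SE = 1.671553 × 0.255 = 0.42625.
CI: -0.745 ± 0.42625 → (-1.171, -0.319).
With 90% confidence, each one-unit increase in weekly training distance is associated with a change of between -1.171 and -0.319 minutes in marathon finish time, holding the other predictors fixed.

(-1.171, -0.319)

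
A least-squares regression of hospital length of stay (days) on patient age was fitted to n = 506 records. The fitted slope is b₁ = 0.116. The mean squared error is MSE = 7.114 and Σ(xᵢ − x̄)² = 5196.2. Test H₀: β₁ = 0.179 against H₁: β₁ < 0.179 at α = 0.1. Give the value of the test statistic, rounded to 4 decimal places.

t = -1.7027

SE(b₁) = √(MSE/Sₓₓ) = √(7.114/5196.2) = 0.037001.
t = (0.116 − 0.179) / 0.037001 = -1.7027.
df = n − 2 = 504.
One-sided p ≈ 0.0446, which is < 0.1, so reject H₀.
There is evidence that the true slope on patient age is below 0.179 days per unit.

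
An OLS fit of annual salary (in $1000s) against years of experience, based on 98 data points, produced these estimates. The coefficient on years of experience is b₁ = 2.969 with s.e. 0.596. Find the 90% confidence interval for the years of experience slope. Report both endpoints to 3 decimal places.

df = n − 2 = 98 − 2 = 96.
t* = t_{0.05, 96} = 1.660881.
Margin = t* × SE = 1.660881 × 0.596 = 0.98989.
CI: 2.969 ± 0.98989 → (1.979, 3.959).
With 90% confidence, each one-unit increase in years of experience is associated with a change of between 1.979 and 3.959 $1000s in annual salary.

(1.979, 3.959)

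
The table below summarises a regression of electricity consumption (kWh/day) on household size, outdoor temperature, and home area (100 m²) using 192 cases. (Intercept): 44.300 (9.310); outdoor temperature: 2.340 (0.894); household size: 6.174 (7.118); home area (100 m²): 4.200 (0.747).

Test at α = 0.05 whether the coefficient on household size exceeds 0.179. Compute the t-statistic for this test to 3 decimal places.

Read off: b = 6.174, SE = 7.118 for household size.
H₀: β₁ = 0.179 vs H₁: β₁ > 0.179.
t = (6.174 − 0.179) / 7.118 = 0.842.
df = n − k − 1 = 192 − 3 − 1 = 188.
One-sided p ≈ 0.2004, which is ≥ 0.05, so fail to reject H₀.
The data do not give significant evidence that the true slope on household size exceeds 0.179 kWh/day per unit, holding the other predictors fixed.

t = 0.842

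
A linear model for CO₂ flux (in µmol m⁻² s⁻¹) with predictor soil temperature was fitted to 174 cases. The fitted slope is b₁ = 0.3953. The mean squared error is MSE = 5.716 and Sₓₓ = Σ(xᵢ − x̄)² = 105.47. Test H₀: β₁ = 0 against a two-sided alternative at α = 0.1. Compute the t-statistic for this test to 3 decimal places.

t = 1.698

SE(b₁) = √(MSE/Sₓₓ) = √(5.716/105.47) = 0.232799.
t = 0.3953 / 0.232799 = 1.698.
df = n − 2 = 172.
Two-sided p ≈ 0.0913, which is < 0.1, so reject H₀.
There is evidence that soil temperature is associated with CO₂ flux.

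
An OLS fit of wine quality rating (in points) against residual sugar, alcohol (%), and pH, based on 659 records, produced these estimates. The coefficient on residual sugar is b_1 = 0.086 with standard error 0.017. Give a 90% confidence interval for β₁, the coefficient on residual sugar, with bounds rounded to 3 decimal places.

df = n − k − 1 = 659 − 3 − 1 = 655.
t* = t_{0.05, 655} = 1.647183.
Margin = t* × SE = 1.647183 × 0.017 = 0.02800.
CI: 0.086 ± 0.02800 → (0.058, 0.114).
With 90% confidence, each one-unit increase in residual sugar is associated with a change of between 0.058 and 0.114 points in wine quality rating, holding the other predictors fixed.

(0.058, 0.114)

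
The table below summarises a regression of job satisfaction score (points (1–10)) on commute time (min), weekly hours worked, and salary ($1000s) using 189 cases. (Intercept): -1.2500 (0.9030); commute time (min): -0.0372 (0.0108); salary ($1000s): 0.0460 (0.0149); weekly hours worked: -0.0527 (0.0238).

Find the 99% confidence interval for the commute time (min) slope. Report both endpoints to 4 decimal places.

Read off: b = -0.0372, SE = 0.0108 for commute time (min).
df = n − k − 1 = 189 − 3 − 1 = 185.
t* = t_{0.005, 185} = 2.602665.
Margin = t* × SE = 2.602665 × 0.0108 = 0.028109.
CI: -0.0372 ± 0.028109 → (-0.0653, -0.0091).

(-0.0653, -0.0091)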